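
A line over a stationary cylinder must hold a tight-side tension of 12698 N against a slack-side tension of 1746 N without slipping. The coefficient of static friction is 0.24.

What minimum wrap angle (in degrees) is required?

T₂/T₁ = e^{μβ} → β = ln(T₂/T₁)/μ.
β = ln(12698/1746)/0.24 = 1.984/0.24 = 8.267 rad.
In degrees: β = 8.267 × 180/π = 474°.

β_min ≈ 474°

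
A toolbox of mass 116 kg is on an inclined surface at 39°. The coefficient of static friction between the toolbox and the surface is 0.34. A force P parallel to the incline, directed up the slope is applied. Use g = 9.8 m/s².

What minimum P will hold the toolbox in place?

P_min ≈ 415 N

The toolbox tends to slide down (tan θ > μ_s), so at the point of impending slip friction acts up-slope at its limit: f = μ_s N.
P is parallel to the surface, so N = m g cos θ = 883 N.
Along the incline: P + μ_s N = m g sin θ, so P = 715 − 0.34×883 = 415 N.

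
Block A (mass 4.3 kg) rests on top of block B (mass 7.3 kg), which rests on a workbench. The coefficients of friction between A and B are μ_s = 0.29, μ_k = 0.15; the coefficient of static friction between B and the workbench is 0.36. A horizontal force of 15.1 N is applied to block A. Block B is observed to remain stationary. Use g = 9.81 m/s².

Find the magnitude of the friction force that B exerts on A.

Between the blocks, N₁ = m_A g = 42.18 N.
Maximum static friction on A from B: μ_s N₁ = 0.29×42.18 = 12.23 N.
P = 15.1 N exceeds that limit, so A slips over B and the interface friction becomes kinetic: f₁ = μ_k N₁ = 0.15×42.18 = 6.33 N.
B experiences an equal 6.33 N forward from A (third law). B is in equilibrium, so the floor supplies f₂ = 6.33 N of static friction (limit μ_s(m_A+m_B)g = 40.97 N, not exceeded).

f ≈ 6.33 N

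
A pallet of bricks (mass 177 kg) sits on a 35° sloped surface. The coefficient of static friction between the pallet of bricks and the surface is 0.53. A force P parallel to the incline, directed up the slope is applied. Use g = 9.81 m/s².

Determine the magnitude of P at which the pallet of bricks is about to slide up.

P ≈ 1750 N

At impending motion up the slope, friction acts down-slope at its limit: f = μ_s N.
P is parallel to the surface, so N = m g cos θ = 1420 N.
Along the incline: P = m g sin θ + μ_s N = 996 + 0.53×1420 = 1750 N.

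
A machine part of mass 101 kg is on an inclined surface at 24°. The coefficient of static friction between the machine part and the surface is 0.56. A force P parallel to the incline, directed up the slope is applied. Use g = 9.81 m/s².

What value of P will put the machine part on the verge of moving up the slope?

P ≈ 910 N

At impending motion up the slope, friction acts down-slope at its limit: f = μ_s N.
P is parallel to the surface, so N = m g cos θ = 905 N.
Along the incline: P = m g sin θ + μ_s N = 403 + 0.56×905 = 910 N.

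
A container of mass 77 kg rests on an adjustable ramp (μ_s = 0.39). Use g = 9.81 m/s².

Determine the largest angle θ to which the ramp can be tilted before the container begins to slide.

θ_max ≈ 21.3°

At the slip threshold, m g sin θ = μ_s · m g cos θ, so tan θ = μ_s.
θ_max = arctan(0.39) = 21.3°.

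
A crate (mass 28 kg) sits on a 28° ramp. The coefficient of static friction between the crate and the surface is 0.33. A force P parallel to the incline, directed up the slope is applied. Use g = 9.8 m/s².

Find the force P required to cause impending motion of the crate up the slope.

At impending motion up the slope, friction acts down-slope at its limit: f = μ_s N.
P is parallel to the surface, so N = m g cos θ = 242 N.
Along the incline: P = m g sin θ + μ_s N = 129 + 0.33×242 = 209 N.

P ≈ 209 N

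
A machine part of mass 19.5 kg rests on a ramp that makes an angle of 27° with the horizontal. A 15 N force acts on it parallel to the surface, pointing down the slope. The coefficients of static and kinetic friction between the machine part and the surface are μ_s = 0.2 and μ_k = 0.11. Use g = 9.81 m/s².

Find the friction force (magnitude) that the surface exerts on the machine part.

The normal reaction is N = m g cos θ = 170.4 N.
Parallel to the incline, ΣF = 0 gives f = m g sin θ + P = 86.85 + 15 = 101.8 N (up-slope positive).
Maximum static friction available: μ_s N = 0.2 × 170.4 = 34.09 N.
|101.8| exceeds 34.09 N, so the machine part slips down-slope; friction is kinetic, f = μ_k N = 0.11×170.4 = 18.7 N.

f ≈ 18.7 N (up the incline)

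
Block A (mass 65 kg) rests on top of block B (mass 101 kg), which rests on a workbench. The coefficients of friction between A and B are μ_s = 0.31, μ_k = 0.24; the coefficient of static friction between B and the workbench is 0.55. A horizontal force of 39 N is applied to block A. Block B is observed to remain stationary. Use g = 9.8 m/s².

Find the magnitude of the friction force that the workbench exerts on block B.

f ≈ 39 N

The normal force B exerts on A is simply A's weight, N₁ = 637 N.
Maximum static friction on A from B: μ_s N₁ = 0.31×637 = 197.5 N.
P = 39 N is within that limit, so A and B move together (both at rest); the A–B friction is simply f₁ = P = 39 N.
B experiences an equal 39 N forward from A (third law). B is in equilibrium, so the floor supplies f₂ = 39 N of static friction (limit μ_s(m_A+m_B)g = 894.7 N, not exceeded).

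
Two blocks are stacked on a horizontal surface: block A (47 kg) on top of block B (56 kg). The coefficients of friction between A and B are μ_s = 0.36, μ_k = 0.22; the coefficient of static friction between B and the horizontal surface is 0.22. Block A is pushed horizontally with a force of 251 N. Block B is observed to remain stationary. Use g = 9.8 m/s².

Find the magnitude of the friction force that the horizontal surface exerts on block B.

The normal force B exerts on A is simply A's weight, N₁ = 460.6 N.
Maximum static friction on A from B: μ_s N₁ = 0.36×460.6 = 165.8 N.
Since P = 251 N > 165.8 N, A slides on B; the A–B friction is kinetic: f₁ = μ_k N₁ = 0.22×460.6 = 101 N.
By Newton's third law B feels 101 N forward from A. With B stationary, the floor's static friction on B balances it: f₂ = 101 N (well within μ_s(m_A+m_B)g = 222.1 N).

f ≈ 101 N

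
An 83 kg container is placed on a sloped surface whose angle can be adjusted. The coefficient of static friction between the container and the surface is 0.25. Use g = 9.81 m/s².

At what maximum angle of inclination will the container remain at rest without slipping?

At the slip threshold, m g sin θ = μ_s · m g cos θ, so tan θ = μ_s.
θ_max = arctan(0.25) = 14°.

θ_max ≈ 14°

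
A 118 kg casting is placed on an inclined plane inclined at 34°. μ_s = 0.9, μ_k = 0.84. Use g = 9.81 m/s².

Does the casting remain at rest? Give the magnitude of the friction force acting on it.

N = m g cos θ = 960 N.
Down-slope weight component: m g sin θ = 647 N.
μ_s N = 864 N.
647 ≤ 864 N, so it stays put; friction = 647 N.

f ≈ 647 N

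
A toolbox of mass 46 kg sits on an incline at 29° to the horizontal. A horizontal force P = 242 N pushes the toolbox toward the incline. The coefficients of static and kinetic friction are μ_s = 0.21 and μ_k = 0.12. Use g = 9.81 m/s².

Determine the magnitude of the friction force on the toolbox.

Resolve perpendicular to the incline: N = m g cos θ + P sin θ = 46×9.81×cos 29° + 242×sin 29° = 512 N.
Along the incline, the net driving force (taking up-slope positive) is P cos θ − m g sin θ = 211.7 − 218.8 = -7.117 N, so equilibrium requires friction f = 7.117 N (up-slope).
Maximum static friction: μ_s N = 0.21 × 512 = 107.5 N.
Since 7.117 N is within the 107.5 N limit, the toolbox stays put and friction is exactly 7.12 N.

f ≈ 7.12 N (up the incline)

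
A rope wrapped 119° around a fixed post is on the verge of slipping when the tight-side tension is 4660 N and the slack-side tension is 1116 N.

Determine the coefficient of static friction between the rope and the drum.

T₂/T₁ = e^{μβ} → μ = ln(T₂/T₁)/β.
β = 119° = 2.077 rad.
μ = ln(4660/1116)/2.077 = ln(4.176)/2.077 = 0.688.

μ ≈ 0.688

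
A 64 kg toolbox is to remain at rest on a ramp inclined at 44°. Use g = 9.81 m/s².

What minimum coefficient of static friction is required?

μ_s,min ≈ 0.966

At the slip threshold m g sin θ = μ_s m g cos θ, so μ_s,min = tan θ.
μ_s,min = tan 44° = 0.966.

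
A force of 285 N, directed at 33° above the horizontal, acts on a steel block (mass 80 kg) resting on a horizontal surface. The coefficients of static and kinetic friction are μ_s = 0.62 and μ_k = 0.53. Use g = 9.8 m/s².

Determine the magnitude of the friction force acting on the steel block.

f ≈ 239 N

The vertical component of P reduces the normal force: N = m g − P sin α = 784 − 155.2 = 628.8 N.
Horizontally, friction must balance P cos α = 239 N.
The static-friction limit is μ_s N = 389.8 N.
239 ≤ 389.8 N → static; friction equals the required 239 N.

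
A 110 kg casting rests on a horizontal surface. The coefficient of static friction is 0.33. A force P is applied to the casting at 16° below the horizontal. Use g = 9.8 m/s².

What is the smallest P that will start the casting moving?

N = m g + P sin α (the push presses the casting into the horizontal surface).
At impending slip, P cos α = μ_s N = μ_s (m g + P sin α).
Solving: P (cos α − μ_s sin α) = μ_s m g → P = 0.33×1080/(cos 16° − 0.33 sin 16°) = 356/0.8703 = 409 N.

P ≈ 409 N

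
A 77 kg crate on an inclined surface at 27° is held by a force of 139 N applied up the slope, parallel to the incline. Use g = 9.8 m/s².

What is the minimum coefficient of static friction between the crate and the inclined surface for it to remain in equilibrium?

N = m g cos θ = 672.4 N.
Friction must make up the shortfall along the incline: f = m g sin θ − P = 342.6 − 139 = 203.6 N.
At the threshold f = μ_s N, so μ_s,min = 203.6/672.4 = 0.303.

μ_s,min ≈ 0.303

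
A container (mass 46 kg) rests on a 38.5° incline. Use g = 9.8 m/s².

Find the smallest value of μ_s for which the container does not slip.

At the slip threshold m g sin θ = μ_s m g cos θ, so μ_s,min = tan θ.
μ_s,min = tan 38.5° = 0.795.

μ_s,min ≈ 0.795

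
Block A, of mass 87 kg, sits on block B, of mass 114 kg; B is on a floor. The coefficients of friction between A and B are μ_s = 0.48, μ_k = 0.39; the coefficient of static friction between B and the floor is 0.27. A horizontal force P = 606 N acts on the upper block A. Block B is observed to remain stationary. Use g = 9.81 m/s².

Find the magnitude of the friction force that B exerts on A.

f ≈ 333 N

Normal force at the A–B interface: N₁ = m_A g = 853.5 N.
So the A–B interface can sustain at most μ_s N₁ = 409.7 N of static friction.
Since P = 606 N > 409.7 N, A slides on B; the A–B friction is kinetic: f₁ = μ_k N₁ = 0.39×853.5 = 333 N.
B experiences an equal 333 N forward from A (third law). B is in equilibrium, so the floor supplies f₂ = 333 N of static friction (limit μ_s(m_A+m_B)g = 532.4 N, not exceeded).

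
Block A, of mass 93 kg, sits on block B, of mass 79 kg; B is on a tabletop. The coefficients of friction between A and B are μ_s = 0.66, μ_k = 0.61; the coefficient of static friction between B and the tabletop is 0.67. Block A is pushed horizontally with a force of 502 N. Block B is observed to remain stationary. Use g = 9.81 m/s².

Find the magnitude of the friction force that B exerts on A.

Between the blocks, N₁ = m_A g = 912.3 N.
Maximum static friction on A from B: μ_s N₁ = 0.66×912.3 = 602.1 N.
Since P = 502 N ≤ 602.1 N, A does not slip on B; friction on A equals P = 502 N.
B experiences an equal 502 N forward from A (third law). B is in equilibrium, so the floor supplies f₂ = 502 N of static friction (limit μ_s(m_A+m_B)g = 1131 N, not exceeded).

f ≈ 502 N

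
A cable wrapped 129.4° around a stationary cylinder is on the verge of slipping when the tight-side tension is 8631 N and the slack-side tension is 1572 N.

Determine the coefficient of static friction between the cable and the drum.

μ ≈ 0.754

T₂/T₁ = e^{μβ} → μ = ln(T₂/T₁)/β.
β = 129.4° = 2.258 rad.
μ = ln(8631/1572)/2.258 = ln(5.49)/2.258 = 0.754.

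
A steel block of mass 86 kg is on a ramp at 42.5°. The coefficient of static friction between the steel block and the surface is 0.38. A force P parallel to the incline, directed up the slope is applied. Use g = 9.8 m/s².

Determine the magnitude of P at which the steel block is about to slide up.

P ≈ 806 N

At impending motion up the slope, friction acts down-slope at its limit: f = μ_s N.
P is parallel to the surface, so N = m g cos θ = 621 N.
Along the incline: P = m g sin θ + μ_s N = 569 + 0.38×621 = 806 N.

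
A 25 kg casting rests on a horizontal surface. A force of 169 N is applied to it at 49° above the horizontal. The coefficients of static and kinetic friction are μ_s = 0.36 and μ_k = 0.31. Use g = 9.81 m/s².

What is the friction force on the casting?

f ≈ 36.5 N

The vertical component of P reduces the normal force: N = m g − P sin α = 245.2 − 127.5 = 117.7 N.
Horizontally, friction must balance P cos α = 110.9 N.
μ_s N = 0.36 × 117.7 = 42.37 N.
The required friction exceeds μ_s N, so the casting moves and f = μ_k N = 36.5 N.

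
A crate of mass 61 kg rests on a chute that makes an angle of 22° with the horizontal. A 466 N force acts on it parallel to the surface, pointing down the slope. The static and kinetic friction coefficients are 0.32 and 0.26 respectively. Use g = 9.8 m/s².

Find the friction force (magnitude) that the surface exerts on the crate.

f ≈ 144 N (up the incline)

Perpendicular to the surface, N = m g cos θ = 61·9.8·cos 22° = 554.3 N.
For equilibrium along the incline the friction force must supply f = m g sin θ + P = 223.9 + 466 = 689.9 N (positive meaning up-slope).
Static friction can supply at most μ_s N = 177.4 N.
|689.9| exceeds 177.4 N, so the crate slips down-slope; friction is kinetic, f = μ_k N = 0.26×554.3 = 144 N.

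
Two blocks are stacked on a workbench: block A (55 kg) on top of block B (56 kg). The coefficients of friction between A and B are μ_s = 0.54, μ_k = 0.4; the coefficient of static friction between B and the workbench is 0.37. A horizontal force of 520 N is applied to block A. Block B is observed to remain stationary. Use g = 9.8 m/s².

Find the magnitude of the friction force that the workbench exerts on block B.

The normal force B exerts on A is simply A's weight, N₁ = 539 N.
So the A–B interface can sustain at most μ_s N₁ = 291.1 N of static friction.
Since P = 520 N > 291.1 N, A slides on B; the A–B friction is kinetic: f₁ = μ_k N₁ = 0.4×539 = 216 N.
B experiences an equal 216 N forward from A (third law). B is in equilibrium, so the floor supplies f₂ = 216 N of static friction (limit μ_s(m_A+m_B)g = 402.5 N, not exceeded).

f ≈ 216 N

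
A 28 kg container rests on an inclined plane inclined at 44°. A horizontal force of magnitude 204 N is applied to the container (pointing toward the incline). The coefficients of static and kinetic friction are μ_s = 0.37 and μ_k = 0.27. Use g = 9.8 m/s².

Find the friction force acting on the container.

f ≈ 43.9 N (up the incline)

Normal direction: N = m g cos θ + P sin θ = 339.1 N.
Along the incline, the net driving force (taking up-slope positive) is P cos θ − m g sin θ = 146.7 − 190.6 = -43.87 N, so equilibrium requires friction f = 43.87 N (up-slope).
Maximum static friction: μ_s N = 0.37 × 339.1 = 125.5 N.
Since 43.87 N is within the 125.5 N limit, the container stays put and friction is exactly 43.9 N.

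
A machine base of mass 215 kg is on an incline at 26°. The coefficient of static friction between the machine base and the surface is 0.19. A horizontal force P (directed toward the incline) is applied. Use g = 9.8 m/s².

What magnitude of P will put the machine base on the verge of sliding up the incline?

At impending motion up the slope, friction acts down-slope at its limit: f = μ_s N.
Perpendicular to the incline: N = m g cos θ + P sin θ.
Along the incline: P cos θ = m g sin θ + μ_s N = m g sin θ + μ_s (m g cos θ + P sin θ).
Solving, P (cos θ − μ_s sin θ) = m g (sin θ + μ_s cos θ), so P = 215×9.8×(sin 26° + 0.19 cos 26°)/(cos 26° − 0.19 sin 26°) = 2110×0.6091/0.8155 = 1570 N.

P ≈ 1570 N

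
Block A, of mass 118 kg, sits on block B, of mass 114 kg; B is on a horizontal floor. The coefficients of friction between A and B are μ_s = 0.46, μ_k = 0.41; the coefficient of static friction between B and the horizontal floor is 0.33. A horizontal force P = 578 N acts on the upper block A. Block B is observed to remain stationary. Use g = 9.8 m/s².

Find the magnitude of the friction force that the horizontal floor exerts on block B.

f ≈ 474 N

The normal force B exerts on A is simply A's weight, N₁ = 1156 N.
Maximum static friction on A from B: μ_s N₁ = 0.46×1156 = 531.9 N.
Since P = 578 N > 531.9 N, A slides on B; the A–B friction is kinetic: f₁ = μ_k N₁ = 0.41×1156 = 474 N.
By Newton's third law B feels 474 N forward from A. With B stationary, the floor's static friction on B balances it: f₂ = 474 N (well within μ_s(m_A+m_B)g = 750.3 N).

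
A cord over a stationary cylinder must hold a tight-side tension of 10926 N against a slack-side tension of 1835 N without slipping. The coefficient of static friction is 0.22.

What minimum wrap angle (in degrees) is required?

β_min ≈ 465°

T₂/T₁ = e^{μβ} → β = ln(T₂/T₁)/μ.
β = ln(10926/1835)/0.22 = 1.784/0.22 = 8.11 rad.
In degrees: β = 8.11 × 180/π = 465°.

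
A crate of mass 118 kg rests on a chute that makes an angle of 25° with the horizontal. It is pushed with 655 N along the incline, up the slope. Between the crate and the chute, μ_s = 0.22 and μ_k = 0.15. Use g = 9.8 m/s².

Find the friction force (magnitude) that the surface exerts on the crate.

f ≈ 166 N (down the incline)

Perpendicular to the surface, N = m g cos θ = 118·9.8·cos 25° = 1048 N.
Parallel to the incline, ΣF = 0 gives f = m g sin θ − P = 488.7 − 655 = -166.3 N (up-slope positive).
The static-friction ceiling is μ_s N = 0.22 × 1048 = 230.6 N.
Since |-166.3| ≤ 230.6 N, the crate remains in static equilibrium and friction takes exactly the required value.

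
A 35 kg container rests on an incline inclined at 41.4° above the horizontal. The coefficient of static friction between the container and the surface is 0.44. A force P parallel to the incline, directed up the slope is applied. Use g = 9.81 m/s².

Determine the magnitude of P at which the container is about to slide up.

At impending motion up the slope, friction acts down-slope at its limit: f = μ_s N.
P is parallel to the surface, so N = m g cos θ = 258 N.
Along the incline: P = m g sin θ + μ_s N = 227 + 0.44×258 = 340 N.

P ≈ 340 N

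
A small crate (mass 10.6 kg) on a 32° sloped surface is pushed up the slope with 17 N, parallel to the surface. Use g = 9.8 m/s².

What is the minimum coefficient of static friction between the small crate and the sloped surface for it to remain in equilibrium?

μ_s,min ≈ 0.432

N = m g cos θ = 88.1 N.
Friction must make up the shortfall along the incline: f = m g sin θ − P = 55.05 − 17 = 38.05 N.
At the threshold f = μ_s N, so μ_s,min = 38.05/88.1 = 0.432.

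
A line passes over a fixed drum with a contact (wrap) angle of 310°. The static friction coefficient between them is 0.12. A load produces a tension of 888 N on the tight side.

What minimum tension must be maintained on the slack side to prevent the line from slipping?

T_min ≈ 464 N

Capstan equation at impending slip: T_tight/T_slack = e^{μβ}.
β = 310° = 5.411 rad; e^{μβ} = e^{0.12×5.411} = 1.914.
T_slack = T_tight / e^{μβ} = 888 / 1.914 = 464 N.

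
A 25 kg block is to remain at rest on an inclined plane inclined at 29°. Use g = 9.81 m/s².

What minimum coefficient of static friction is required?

At the slip threshold m g sin θ = μ_s m g cos θ, so μ_s,min = tan θ.
μ_s,min = tan 29° = 0.554.

μ_s,min ≈ 0.554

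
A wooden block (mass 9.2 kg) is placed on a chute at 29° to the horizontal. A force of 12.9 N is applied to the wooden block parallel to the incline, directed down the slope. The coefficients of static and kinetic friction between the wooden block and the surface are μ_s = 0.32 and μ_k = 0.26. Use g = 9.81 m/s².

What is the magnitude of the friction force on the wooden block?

f ≈ 20.5 N (up the incline)

Perpendicular to the surface, N = m g cos θ = 9.2·9.81·cos 29° = 78.94 N.
The friction needed for equilibrium is m g sin θ + P = 43.76 + 12.9 = 56.66 N, measured positive up-slope.
Static friction can supply at most μ_s N = 25.26 N.
|56.66| exceeds 25.26 N, so the wooden block slips down-slope; friction is kinetic, f = μ_k N = 0.26×78.94 = 20.5 N.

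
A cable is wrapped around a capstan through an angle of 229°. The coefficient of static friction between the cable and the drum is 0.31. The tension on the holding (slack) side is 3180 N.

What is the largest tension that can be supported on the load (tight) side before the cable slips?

T_max ≈ 11000 N

At impending slip the capstan equation gives T₂/T₁ = e^{μβ} with β in radians.
β = 229° × π/180 = 3.997 rad.
e^{μβ} = e^{0.31×3.997} = 3.452.
T₂ = T₁ · e^{μβ} = 3180 × 3.452 = 11000 N.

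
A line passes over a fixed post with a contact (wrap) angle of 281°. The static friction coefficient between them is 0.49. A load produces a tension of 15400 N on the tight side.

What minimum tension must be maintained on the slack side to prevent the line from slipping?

Capstan equation at impending slip: T_tight/T_slack = e^{μβ}.
β = 281° = 4.904 rad; e^{μβ} = e^{0.49×4.904} = 11.06.
T_slack = T_tight / e^{μβ} = 15400 / 11.06 = 1390 N.

T_min ≈ 1390 N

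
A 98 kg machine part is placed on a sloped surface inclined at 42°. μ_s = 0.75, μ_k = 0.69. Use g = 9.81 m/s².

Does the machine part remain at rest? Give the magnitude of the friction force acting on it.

f ≈ 493 N

N = m g cos θ = 714 N.
Down-slope weight component: m g sin θ = 643 N.
μ_s N = 536 N.
643 > 536 N, so it slides; kinetic friction f = μ_k N = 0.69×714 = 493 N.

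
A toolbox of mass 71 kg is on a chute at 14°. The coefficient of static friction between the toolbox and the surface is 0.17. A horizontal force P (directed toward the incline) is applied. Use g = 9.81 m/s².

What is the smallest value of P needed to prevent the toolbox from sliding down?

The toolbox tends to slide down (tan θ > μ_s), so at the point of impending slip friction acts up-slope at its limit: f = μ_s N.
Perpendicular to the incline: N = m g cos θ + P sin θ.
Along the incline: P cos θ + μ_s N = m g sin θ, i.e. P cos θ + μ_s (m g cos θ + P sin θ) = m g sin θ.
Solving, P (cos θ + μ_s sin θ) = m g (sin θ − μ_s cos θ), so P = 697×0.07697/1.011 = 53 N.

P_min ≈ 53 N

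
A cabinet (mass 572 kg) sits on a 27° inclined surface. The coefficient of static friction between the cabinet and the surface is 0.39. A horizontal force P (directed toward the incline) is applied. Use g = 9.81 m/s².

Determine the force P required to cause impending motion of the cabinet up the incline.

At impending motion up the slope, friction acts down-slope at its limit: f = μ_s N.
Perpendicular to the incline: N = m g cos θ + P sin θ.
Along the incline: P cos θ = m g sin θ + μ_s N = m g sin θ + μ_s (m g cos θ + P sin θ).
Solving, P (cos θ − μ_s sin θ) = m g (sin θ + μ_s cos θ), so P = 572×9.81×(sin 27° + 0.39 cos 27°)/(cos 27° − 0.39 sin 27°) = 5610×0.8015/0.714 = 6300 N.

P ≈ 6300 N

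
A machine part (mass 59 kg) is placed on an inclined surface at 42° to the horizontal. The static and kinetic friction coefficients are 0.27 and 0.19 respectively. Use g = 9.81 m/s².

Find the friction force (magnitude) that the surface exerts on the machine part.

f ≈ 81.7 N (up the incline)

Normal force: N = m g cos θ = 59 × 9.81 × cos 42° = 430.1 N.
Along the slope the weight component is m g sin θ = 387.3 N; friction must supply exactly this, acting up-slope.
Static friction can supply at most μ_s N = 116.1 N.
|387.3| exceeds 116.1 N, so the machine part slips down-slope; friction is kinetic, f = μ_k N = 0.19×430.1 = 81.7 N.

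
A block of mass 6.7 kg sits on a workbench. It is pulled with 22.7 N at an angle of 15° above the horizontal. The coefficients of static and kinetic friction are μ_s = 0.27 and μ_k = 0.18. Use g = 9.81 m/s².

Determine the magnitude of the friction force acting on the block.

f ≈ 10.8 N

The vertical component of P reduces the normal force: N = m g − P sin α = 65.73 − 5.875 = 59.85 N.
Horizontally, friction must balance P cos α = 21.93 N.
μ_s N = 0.27 × 59.85 = 16.16 N.
The required friction exceeds μ_s N, so the block moves and f = μ_k N = 10.8 N.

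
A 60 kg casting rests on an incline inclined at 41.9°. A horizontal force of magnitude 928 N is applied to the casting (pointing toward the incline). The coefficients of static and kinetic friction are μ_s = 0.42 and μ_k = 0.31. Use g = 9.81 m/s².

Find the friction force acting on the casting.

f ≈ 298 N (down the incline)

Normal direction: N = m g cos θ + P sin θ = 1058 N.
Parallel to the incline: P cos θ − m g sin θ = 690.7 − 393.1 = 297.6 N; the friction needed to balance this is 297.6 N acting down the slope.
Maximum static friction: μ_s N = 0.42 × 1058 = 444.3 N.
Since 297.6 N is within the 444.3 N limit, the casting stays put and friction is exactly 298 N.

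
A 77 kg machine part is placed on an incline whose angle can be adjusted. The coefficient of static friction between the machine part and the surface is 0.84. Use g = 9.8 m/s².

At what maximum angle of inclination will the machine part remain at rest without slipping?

θ_max ≈ 40°

At the slip threshold, m g sin θ = μ_s · m g cos θ, so tan θ = μ_s.
θ_max = arctan(0.84) = 40°.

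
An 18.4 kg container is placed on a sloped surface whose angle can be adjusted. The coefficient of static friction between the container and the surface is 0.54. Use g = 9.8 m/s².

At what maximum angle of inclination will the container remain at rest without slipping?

At the slip threshold, m g sin θ = μ_s · m g cos θ, so tan θ = μ_s.
θ_max = arctan(0.54) = 28.4°.

θ_max ≈ 28.4°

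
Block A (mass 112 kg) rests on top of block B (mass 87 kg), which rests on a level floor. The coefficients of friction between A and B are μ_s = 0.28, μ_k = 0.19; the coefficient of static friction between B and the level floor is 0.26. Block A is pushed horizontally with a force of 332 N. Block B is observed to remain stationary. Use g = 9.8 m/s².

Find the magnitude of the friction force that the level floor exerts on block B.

f ≈ 209 N

Normal force at the A–B interface: N₁ = m_A g = 1098 N.
So the A–B interface can sustain at most μ_s N₁ = 307.3 N of static friction.
P = 332 N exceeds that limit, so A slips over B and the interface friction becomes kinetic: f₁ = μ_k N₁ = 0.19×1098 = 209 N.
B experiences an equal 209 N forward from A (third law). B is in equilibrium, so the floor supplies f₂ = 209 N of static friction (limit μ_s(m_A+m_B)g = 507.1 N, not exceeded).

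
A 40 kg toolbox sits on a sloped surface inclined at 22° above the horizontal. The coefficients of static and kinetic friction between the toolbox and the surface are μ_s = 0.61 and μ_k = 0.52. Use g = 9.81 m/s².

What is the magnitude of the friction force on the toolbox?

Perpendicular to the surface, N = m g cos θ = 40·9.81·cos 22° = 363.8 N.
Along the slope the weight component is m g sin θ = 147 N; friction must supply exactly this, acting up-slope.
Static friction can supply at most μ_s N = 221.9 N.
Since |147| ≤ 221.9 N, no slip — friction simply equals what equilibrium demands.

f ≈ 147 N (up the incline)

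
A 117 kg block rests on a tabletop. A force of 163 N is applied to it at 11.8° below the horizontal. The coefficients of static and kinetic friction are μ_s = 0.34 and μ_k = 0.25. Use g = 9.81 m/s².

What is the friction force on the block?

f ≈ 160 N

N = m g + P sin α = 1148 + 163×sin 11.8° = 1181 N.
Horizontally, friction must balance P cos α = 159.6 N.
The static-friction limit is μ_s N = 401.6 N.
Since 159.6 N does not exceed the limit, the block stays at rest and f = 160 N.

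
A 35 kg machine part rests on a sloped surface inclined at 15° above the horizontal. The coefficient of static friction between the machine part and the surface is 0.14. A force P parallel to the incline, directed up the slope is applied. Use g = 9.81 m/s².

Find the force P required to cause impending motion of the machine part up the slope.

At impending motion up the slope, friction acts down-slope at its limit: f = μ_s N.
P is parallel to the surface, so N = m g cos θ = 332 N.
Along the incline: P = m g sin θ + μ_s N = 88.9 + 0.14×332 = 135 N.

P ≈ 135 N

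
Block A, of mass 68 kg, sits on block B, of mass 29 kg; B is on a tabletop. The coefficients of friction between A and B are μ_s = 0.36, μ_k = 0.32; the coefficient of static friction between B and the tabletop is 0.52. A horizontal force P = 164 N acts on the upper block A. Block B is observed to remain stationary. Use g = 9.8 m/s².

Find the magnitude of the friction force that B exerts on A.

The normal force B exerts on A is simply A's weight, N₁ = 666.4 N.
So the A–B interface can sustain at most μ_s N₁ = 239.9 N of static friction.
P = 164 N is within that limit, so A and B move together (both at rest); the A–B friction is simply f₁ = P = 164 N.
B experiences an equal 164 N forward from A (third law). B is in equilibrium, so the floor supplies f₂ = 164 N of static friction (limit μ_s(m_A+m_B)g = 494.3 N, not exceeded).

f ≈ 164 N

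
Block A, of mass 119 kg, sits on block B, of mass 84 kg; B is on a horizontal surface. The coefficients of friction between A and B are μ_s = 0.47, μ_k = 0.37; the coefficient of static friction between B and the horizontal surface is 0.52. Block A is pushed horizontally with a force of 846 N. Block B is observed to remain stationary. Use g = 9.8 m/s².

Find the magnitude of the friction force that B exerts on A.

Normal force at the A–B interface: N₁ = m_A g = 1166 N.
Maximum static friction on A from B: μ_s N₁ = 0.47×1166 = 548.1 N.
P = 846 N exceeds that limit, so A slips over B and the interface friction becomes kinetic: f₁ = μ_k N₁ = 0.37×1166 = 431 N.
B experiences an equal 431 N forward from A (third law). B is in equilibrium, so the floor supplies f₂ = 431 N of static friction (limit μ_s(m_A+m_B)g = 1034 N, not exceeded).

f ≈ 431 N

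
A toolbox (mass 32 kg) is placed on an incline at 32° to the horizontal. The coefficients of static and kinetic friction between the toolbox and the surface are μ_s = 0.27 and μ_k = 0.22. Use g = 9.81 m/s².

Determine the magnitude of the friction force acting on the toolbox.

Perpendicular to the surface, N = m g cos θ = 32·9.81·cos 32° = 266.2 N.
For equilibrium along the incline, friction must balance the weight component: f = m g sin θ = 166.4 N up the slope.
Maximum static friction available: μ_s N = 0.27 × 266.2 = 71.88 N.
|166.4| exceeds 71.88 N, so the toolbox slips down-slope; friction is kinetic, f = μ_k N = 0.22×266.2 = 58.6 N.

f ≈ 58.6 N (up the incline)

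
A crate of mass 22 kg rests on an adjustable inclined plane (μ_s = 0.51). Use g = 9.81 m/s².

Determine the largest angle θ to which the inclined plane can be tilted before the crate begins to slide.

At the slip threshold, m g sin θ = μ_s · m g cos θ, so tan θ = μ_s.
θ_max = arctan(0.51) = 27°.

θ_max ≈ 27°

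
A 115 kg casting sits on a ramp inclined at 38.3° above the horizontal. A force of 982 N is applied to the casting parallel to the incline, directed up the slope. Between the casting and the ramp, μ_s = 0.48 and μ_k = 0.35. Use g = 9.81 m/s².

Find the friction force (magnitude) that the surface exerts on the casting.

f ≈ 283 N (down the incline)

Perpendicular to the surface, N = m g cos θ = 115·9.81·cos 38.3° = 885.3 N.
Parallel to the incline, ΣF = 0 gives f = m g sin θ − P = 699.2 − 982 = -282.8 N (up-slope positive).
Static friction can supply at most μ_s N = 425 N.
Since |-282.8| ≤ 425 N, no slip — friction simply equals what equilibrium demands.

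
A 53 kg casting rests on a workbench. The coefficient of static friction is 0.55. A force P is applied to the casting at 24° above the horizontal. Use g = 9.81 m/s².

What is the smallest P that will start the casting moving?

N = m g − P sin α (the pull lifts the casting).
At impending slip, P cos α = μ_s N = μ_s (m g − P sin α).
Solving: P (cos α + μ_s sin α) = μ_s m g → P = 0.55×520/(cos 24° + 0.55 sin 24°) = 286/1.137 = 251 N.

P ≈ 251 N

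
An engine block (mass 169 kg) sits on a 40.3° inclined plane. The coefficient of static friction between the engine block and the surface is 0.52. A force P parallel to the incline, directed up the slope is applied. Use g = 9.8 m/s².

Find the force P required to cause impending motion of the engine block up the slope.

P ≈ 1730 N

At impending motion up the slope, friction acts down-slope at its limit: f = μ_s N.
P is parallel to the surface, so N = m g cos θ = 1260 N.
Along the incline: P = m g sin θ + μ_s N = 1070 + 0.52×1260 = 1730 N.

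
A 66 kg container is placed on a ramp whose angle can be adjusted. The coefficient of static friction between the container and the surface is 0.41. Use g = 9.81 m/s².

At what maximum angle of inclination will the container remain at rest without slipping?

θ_max ≈ 22.3°

At the slip threshold, m g sin θ = μ_s · m g cos θ, so tan θ = μ_s.
θ_max = arctan(0.41) = 22.3°.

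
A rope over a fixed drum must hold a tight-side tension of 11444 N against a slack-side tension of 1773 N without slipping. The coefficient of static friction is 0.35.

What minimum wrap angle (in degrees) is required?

β_min ≈ 305°

T₂/T₁ = e^{μβ} → β = ln(T₂/T₁)/μ.
β = ln(11444/1773)/0.35 = 1.865/0.35 = 5.328 rad.
In degrees: β = 5.328 × 180/π = 305°.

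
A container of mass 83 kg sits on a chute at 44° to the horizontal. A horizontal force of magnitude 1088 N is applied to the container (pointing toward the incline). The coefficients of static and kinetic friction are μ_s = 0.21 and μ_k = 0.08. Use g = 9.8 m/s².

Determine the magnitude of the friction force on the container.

The horizontal push has a component P sin θ into the surface, so N = m g cos θ + P sin θ = 585.1 + 755.8 = 1341 N.
Along the incline, the net driving force (taking up-slope positive) is P cos θ − m g sin θ = 782.6 − 565 = 217.6 N, so equilibrium requires friction f = -217.6 N (down-slope).
Maximum static friction: μ_s N = 0.21 × 1341 = 281.6 N.
|f_req| = 217.6 ≤ 281.6 N → the container is in equilibrium; friction equals the required value.

f ≈ 218 N (down the incline)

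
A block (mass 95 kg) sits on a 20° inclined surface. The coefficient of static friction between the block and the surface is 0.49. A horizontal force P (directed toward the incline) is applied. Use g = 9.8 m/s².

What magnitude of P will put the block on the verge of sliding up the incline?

P ≈ 968 N

At impending motion up the slope, friction acts down-slope at its limit: f = μ_s N.
Perpendicular to the incline: N = m g cos θ + P sin θ.
Along the incline: P cos θ = m g sin θ + μ_s N = m g sin θ + μ_s (m g cos θ + P sin θ).
Solving, P (cos θ − μ_s sin θ) = m g (sin θ + μ_s cos θ), so P = 95×9.8×(sin 20° + 0.49 cos 20°)/(cos 20° − 0.49 sin 20°) = 931×0.8025/0.7721 = 968 N.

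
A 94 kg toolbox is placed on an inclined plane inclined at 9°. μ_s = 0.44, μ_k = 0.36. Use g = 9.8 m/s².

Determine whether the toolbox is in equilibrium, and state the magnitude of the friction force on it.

f ≈ 144 N

N = m g cos θ = 910 N.
Down-slope weight component: m g sin θ = 144 N.
μ_s N = 400 N.
144 ≤ 400 N, so it stays put; friction = 144 N.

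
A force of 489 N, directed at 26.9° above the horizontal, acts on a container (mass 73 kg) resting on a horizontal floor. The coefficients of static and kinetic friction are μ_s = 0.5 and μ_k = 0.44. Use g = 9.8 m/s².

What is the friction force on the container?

f ≈ 217 N

Vertical equilibrium gives N = m g − P sin α = 494.2 N.
The horizontal driving force is P cos α = 436.1 N, so equilibrium needs friction f = 436.1 N.
μ_s N = 0.5 × 494.2 = 247.1 N.
436.1 > 247.1 N → the container slides; f = μ_k N = 0.44×494.2 = 217 N.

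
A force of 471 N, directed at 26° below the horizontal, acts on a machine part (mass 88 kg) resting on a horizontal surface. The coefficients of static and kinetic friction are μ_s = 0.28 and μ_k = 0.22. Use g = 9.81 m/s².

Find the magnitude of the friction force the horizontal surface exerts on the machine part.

f ≈ 235 N

Vertical equilibrium gives N = m g + P sin α = 1070 N.
Horizontally, friction must balance P cos α = 423.3 N.
μ_s N = 0.28 × 1070 = 299.5 N.
The required friction exceeds μ_s N, so the machine part moves and f = μ_k N = 235 N.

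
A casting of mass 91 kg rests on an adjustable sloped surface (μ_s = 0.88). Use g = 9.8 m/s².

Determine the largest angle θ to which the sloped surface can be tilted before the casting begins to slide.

At the slip threshold, m g sin θ = μ_s · m g cos θ, so tan θ = μ_s.
θ_max = arctan(0.88) = 41.3°.

θ_max ≈ 41.3°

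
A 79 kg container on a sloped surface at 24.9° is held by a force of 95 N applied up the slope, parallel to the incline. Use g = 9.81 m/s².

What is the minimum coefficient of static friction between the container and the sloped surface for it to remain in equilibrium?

N = m g cos θ = 703 N.
Friction must make up the shortfall along the incline: f = m g sin θ − P = 326.3 − 95 = 231.3 N.
At the threshold f = μ_s N, so μ_s,min = 231.3/703 = 0.329.

μ_s,min ≈ 0.329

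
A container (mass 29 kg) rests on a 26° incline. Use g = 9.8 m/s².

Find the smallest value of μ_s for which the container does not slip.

At the slip threshold m g sin θ = μ_s m g cos θ, so μ_s,min = tan θ.
μ_s,min = tan 26° = 0.488.

μ_s,min ≈ 0.488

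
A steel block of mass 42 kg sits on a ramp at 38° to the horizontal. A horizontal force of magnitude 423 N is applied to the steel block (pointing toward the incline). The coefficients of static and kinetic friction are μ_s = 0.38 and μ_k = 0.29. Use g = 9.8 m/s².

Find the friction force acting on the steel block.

Normal direction: N = m g cos θ + P sin θ = 584.8 N.
Along the incline, the net driving force (taking up-slope positive) is P cos θ − m g sin θ = 333.3 − 253.4 = 79.92 N, so equilibrium requires friction f = -79.92 N (down-slope).
The limit of static friction is μ_s N = 222.2 N.
Since 79.92 N is within the 222.2 N limit, the steel block stays put and friction is exactly 79.9 N.

f ≈ 79.9 N (down the incline)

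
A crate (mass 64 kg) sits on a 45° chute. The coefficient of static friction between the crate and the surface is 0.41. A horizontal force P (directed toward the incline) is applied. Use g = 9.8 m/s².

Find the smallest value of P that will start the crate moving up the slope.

At impending motion up the slope, friction acts down-slope at its limit: f = μ_s N.
Perpendicular to the incline: N = m g cos θ + P sin θ.
Along the incline: P cos θ = m g sin θ + μ_s N = m g sin θ + μ_s (m g cos θ + P sin θ).
Solving, P (cos θ − μ_s sin θ) = m g (sin θ + μ_s cos θ), so P = 64×9.8×(sin 45° + 0.41 cos 45°)/(cos 45° − 0.41 sin 45°) = 627×0.997/0.4172 = 1500 N.

P ≈ 1500 N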